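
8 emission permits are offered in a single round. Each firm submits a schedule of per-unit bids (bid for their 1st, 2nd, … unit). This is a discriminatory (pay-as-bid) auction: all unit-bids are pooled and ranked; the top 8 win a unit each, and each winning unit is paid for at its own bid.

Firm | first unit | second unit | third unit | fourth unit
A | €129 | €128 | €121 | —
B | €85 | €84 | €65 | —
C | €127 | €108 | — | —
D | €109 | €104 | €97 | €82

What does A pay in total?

A pays €378

All unit-bids, highest first — top 8: 129 (A-1), 128 (A-2), 127 (C-1), 121 (A-3), 109 (D-1), 108 (C-2), 104 (D-2), 97 (D-3)
Next rejected bid: €85 (not a price — pay-as-bid).
A's winning unit-bids: 129 + 128 + 121 = €378.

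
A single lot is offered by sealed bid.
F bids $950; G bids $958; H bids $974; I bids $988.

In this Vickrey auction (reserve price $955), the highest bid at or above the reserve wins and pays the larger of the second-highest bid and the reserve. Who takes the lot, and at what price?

Bids in order: 988 (I) > 974 (H) > 958 (G) > 950 (F)
Highest eligible bid: I at $988.
max(second-highest $974, reserve $955) = $974; the reserve does not bind.

I pays $974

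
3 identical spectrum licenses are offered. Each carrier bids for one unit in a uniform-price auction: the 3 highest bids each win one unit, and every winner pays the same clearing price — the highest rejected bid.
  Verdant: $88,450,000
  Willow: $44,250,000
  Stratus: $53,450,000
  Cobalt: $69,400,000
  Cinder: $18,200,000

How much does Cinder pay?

Cinder pays $0

Ordering the bids: 88,450,000 (Verdant), 69,400,000 (Cobalt), 53,450,000 (Stratus), 44,250,000 (Willow), 18,200,000 (Cinder)
The 3 highest are Verdant, Cobalt, Stratus.
Highest unsuccessful bid: $44,250,000 → clearing price.
Cinder does not win → pays $0.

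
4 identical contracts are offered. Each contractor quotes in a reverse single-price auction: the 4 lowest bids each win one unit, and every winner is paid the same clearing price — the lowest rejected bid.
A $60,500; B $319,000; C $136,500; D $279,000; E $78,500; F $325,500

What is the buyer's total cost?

Total cost: $1,276,000

Sorting: 60,500 (A), 78,500 (E), 136,500 (C), 279,000 (D), 319,000 (B), 325,500 (F)
Lowest 4: A, E, C, D.
Clearing price = lowest rejected bid = $319,000.
Total cost = 4 × $319,000 = $1,276,000.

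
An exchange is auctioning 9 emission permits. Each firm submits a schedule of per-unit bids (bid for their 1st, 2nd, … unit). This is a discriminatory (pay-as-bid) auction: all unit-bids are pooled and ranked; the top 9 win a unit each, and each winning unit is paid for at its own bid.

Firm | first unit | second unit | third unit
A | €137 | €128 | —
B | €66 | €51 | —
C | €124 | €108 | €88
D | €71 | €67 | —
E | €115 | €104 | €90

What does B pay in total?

Merging the schedules and taking the best 9: 137 (A-1), 128 (A-2), 124 (C-1), 115 (E-1), 108 (C-2), 104 (E-2), 90 (E-3), 88 (C-3), 71 (D-1)
Next rejected bid: €67 (not a price — pay-as-bid).
B wins no units.

B pays €0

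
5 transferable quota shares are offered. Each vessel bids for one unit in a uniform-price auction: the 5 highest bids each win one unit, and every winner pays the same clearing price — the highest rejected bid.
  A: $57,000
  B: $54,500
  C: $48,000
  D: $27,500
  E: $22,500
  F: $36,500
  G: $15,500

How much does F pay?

F pays $22,500

Ordering the bids: 57,000 (A), 54,500 (B), 48,000 (C), 36,500 (F), 27,500 (D), 22,500 (E), 15,500 (G)
The 5 highest are A, B, C, F, D.
First losing bid is E's $22,500, which sets the uniform price.
F wins → pays $22,500.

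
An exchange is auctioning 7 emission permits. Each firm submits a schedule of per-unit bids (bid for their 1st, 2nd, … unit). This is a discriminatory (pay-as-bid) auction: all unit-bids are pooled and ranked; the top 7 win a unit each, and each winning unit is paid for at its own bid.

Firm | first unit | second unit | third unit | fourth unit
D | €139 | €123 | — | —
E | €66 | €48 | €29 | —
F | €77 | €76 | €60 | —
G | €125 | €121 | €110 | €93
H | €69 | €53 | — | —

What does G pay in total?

Merging the schedules and taking the best 7: 139 (D-1), 125 (G-1), 123 (D-2), 121 (G-2), 110 (G-3), 93 (G-4), 77 (F-1)
Next rejected bid: €76 (not a price — pay-as-bid).
G's winning unit-bids: 125 + 121 + 110 + 93 = €449.

G pays €449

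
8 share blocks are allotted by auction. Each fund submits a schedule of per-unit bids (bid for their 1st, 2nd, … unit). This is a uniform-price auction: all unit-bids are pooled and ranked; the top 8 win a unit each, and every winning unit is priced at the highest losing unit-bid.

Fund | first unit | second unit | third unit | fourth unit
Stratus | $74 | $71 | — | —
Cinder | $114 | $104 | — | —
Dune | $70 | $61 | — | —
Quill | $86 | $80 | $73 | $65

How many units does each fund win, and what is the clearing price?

Cinder 2, Dune 1, Quill 3, Stratus 2; clearing price $65

All unit-bids, highest first — top 8: 114 (Cinder-1), 104 (Cinder-2), 86 (Quill-1), 80 (Quill-2), 74 (Stratus-1), 73 (Quill-3), 71 (Stratus-2), 70 (Dune-1)
Highest rejected unit-bid = $65.
Allocation: Cinder 2, Dune 1, Quill 3, Stratus 2.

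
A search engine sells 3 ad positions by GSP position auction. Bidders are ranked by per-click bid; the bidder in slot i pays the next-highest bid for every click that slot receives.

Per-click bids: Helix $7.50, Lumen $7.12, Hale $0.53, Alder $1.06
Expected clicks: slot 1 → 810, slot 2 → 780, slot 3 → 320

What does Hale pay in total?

Hale pays $0.00

Ranked by bid: $7.50 (Helix) > $7.12 (Lumen) > $1.06 (Alder) > $0.53 (Hale)
Hale ranks below slot 3 → no slot, pays nothing.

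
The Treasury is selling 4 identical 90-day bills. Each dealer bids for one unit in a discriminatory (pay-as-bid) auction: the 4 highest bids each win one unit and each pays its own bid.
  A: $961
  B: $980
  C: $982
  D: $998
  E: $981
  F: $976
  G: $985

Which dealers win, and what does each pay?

Ordering the bids: 998 (D), 985 (G), 982 (C), 981 (E), 980 (B), 976 (F), …
Winners (4 units): D, G, C, E.
Each winner pays its own bid: D $998, G $985, C $982, E $981.

D $998, G $985, C $982, E $981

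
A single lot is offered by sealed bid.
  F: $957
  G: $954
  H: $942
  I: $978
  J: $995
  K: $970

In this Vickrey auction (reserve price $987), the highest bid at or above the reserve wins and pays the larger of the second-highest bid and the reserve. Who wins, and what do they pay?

Sorting bids: 995 (J) > 978 (I) > 970 (K) > 957 (F) > 954 (G) > 942 (H)
Highest eligible bid: J at $995.
Second-highest bid $978 is below the reserve $987, so the reserve binds → payment $987.

J pays $987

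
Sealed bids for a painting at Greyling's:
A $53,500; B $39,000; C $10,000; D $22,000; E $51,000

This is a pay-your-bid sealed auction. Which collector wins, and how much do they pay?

A pays $53,500

Rule: the highest bidder wins and pays their own bid.
Bids ranked: 53,500 (A) > 51,000 (E) > 39,000 (B) > 22,000 (D) > 10,000 (C)
A is highest → pays own bid, $53,500.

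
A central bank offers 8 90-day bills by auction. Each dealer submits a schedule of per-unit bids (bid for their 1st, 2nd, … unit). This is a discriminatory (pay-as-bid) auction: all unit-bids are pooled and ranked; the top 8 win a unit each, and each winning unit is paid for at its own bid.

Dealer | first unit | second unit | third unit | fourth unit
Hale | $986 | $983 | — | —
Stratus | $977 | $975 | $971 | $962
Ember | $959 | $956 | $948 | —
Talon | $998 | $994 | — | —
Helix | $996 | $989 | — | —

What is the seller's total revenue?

Merging the schedules and taking the best 8: 998 (Talon-1), 996 (Helix-1), 994 (Talon-2), 989 (Helix-2), 986 (Hale-1), 983 (Hale-2), 977 (Stratus-1), 975 (Stratus-2)
Next rejected bid: $971 (not a price — pay-as-bid).
Each winning unit pays its own bid.
Revenue = 998 + 996 + 994 + 989 + 986 + 983 + 977 + 975 = $7,898.

Total revenue: $7,898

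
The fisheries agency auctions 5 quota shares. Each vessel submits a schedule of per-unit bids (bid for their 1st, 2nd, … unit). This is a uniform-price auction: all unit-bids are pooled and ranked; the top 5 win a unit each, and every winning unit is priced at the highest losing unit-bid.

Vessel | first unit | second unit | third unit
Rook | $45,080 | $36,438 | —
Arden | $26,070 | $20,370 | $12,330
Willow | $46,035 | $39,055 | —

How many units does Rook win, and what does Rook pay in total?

Merging the schedules and taking the best 5: 46,035 (Willow-1), 45,080 (Rook-1), 39,055 (Willow-2), 36,438 (Rook-2), 26,070 (Arden-1)
Highest rejected unit-bid = $20,370.
Rook wins 2 unit(s) at $20,370 each.

Rook: 2 units, pays $40,740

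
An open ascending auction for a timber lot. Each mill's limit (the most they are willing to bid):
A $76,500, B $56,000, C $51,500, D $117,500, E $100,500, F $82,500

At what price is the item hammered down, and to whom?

D wins at $100,500

Open ascending-bid auction: the price rises until one bidder remains; the winner pays the price at which the last rival dropped out.
Sorting limits: 117,500 (D) > 100,500 (E) > 82,500 (F) > 76,500 (A) > 56,000 (B) > 51,500 (C)
Once the price passes $100,500, only D is left; the hammer falls at E's limit of $100,500.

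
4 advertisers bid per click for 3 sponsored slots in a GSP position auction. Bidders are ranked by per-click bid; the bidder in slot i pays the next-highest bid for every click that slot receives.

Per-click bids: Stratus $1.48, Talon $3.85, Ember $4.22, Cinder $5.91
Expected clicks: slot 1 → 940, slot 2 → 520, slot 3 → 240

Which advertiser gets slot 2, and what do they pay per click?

Sorting advertisers: $5.91 (Cinder) > $4.22 (Ember) > $3.85 (Talon) > $1.48 (Stratus)
Slot 2 goes to the second-ranked bidder, Ember, who pays the next bid down: $3.85/click.

Ember; $3.85 per click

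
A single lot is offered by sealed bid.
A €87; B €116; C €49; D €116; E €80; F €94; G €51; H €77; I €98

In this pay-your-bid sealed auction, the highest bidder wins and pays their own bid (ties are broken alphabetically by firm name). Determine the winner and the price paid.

B pays €116

Sorting bids: 116 (B) > 116 (D) > 98 (I) > 94 (F) > 87 (A) > 80 (E) > …
B and D tie at €116; tie-break gives it to B.
First-price: B pays what they bid, €116.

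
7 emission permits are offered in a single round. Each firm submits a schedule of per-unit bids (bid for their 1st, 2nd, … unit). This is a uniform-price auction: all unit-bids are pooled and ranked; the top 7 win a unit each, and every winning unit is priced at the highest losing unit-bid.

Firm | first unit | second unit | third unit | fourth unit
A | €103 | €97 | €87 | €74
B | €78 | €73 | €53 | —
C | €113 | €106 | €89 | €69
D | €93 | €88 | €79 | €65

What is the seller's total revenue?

Total revenue: €609

Merging the schedules and taking the best 7: 113 (C-1), 106 (C-2), 103 (A-1), 97 (A-2), 93 (D-1), 89 (C-3), 88 (D-2)
The (k+1)-th unit-bid is €87.
Allocation: A 2, C 3, D 2. Every unit priced at €87.
Revenue = 7 × 87 = €609.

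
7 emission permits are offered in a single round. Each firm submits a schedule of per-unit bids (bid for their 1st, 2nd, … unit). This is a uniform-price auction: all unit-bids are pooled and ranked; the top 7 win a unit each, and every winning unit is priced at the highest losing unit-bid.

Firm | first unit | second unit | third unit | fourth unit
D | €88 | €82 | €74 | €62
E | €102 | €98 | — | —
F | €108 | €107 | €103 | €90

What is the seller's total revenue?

All unit-bids, highest first — top 7: 108 (F-1), 107 (F-2), 103 (F-3), 102 (E-1), 98 (E-2), 90 (F-4), 88 (D-1)
Highest rejected unit-bid = €82.
Allocation: D 1, E 2, F 4. Every unit priced at €82.
Revenue = 7 × 82 = €574.

Total revenue: €574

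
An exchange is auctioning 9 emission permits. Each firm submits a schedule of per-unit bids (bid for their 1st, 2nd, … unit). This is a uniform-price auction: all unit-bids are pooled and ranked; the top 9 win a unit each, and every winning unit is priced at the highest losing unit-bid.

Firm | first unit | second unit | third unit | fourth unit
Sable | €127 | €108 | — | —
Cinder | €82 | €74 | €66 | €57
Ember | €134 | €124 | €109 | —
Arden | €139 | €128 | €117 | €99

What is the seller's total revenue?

All unit-bids, highest first — top 9: 139 (Arden-1), 134 (Ember-1), 128 (Arden-2), 127 (Sable-1), 124 (Ember-2), 117 (Arden-3), 109 (Ember-3), 108 (Sable-2), 99 (Arden-4)
The (k+1)-th unit-bid is €82.
Allocation: Arden 4, Ember 3, Sable 2. Every unit priced at €82.
Revenue = 9 × 82 = €738.

Total revenue: €738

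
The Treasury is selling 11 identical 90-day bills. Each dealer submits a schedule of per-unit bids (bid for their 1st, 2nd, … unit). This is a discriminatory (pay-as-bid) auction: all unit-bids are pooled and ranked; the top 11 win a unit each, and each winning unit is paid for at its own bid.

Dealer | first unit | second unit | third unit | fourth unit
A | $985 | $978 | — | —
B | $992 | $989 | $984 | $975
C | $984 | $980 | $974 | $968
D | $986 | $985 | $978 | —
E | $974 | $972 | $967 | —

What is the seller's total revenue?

Merging the schedules and taking the best 11: 992 (B-1), 989 (B-2), 986 (D-1), 985 (A-1), 985 (D-2), 984 (B-3), 984 (C-1), 980 (C-2), 978 (A-2), 978 (D-3), 975 (B-4)
Next rejected bid: $974 (not a price — pay-as-bid).
Each winning unit pays its own bid.
Revenue = 992 + 989 + 986 + 985 + 985 + 984 + 984 + 980 + 978 + 978 + 975 = $10,816.

Total revenue: $10,816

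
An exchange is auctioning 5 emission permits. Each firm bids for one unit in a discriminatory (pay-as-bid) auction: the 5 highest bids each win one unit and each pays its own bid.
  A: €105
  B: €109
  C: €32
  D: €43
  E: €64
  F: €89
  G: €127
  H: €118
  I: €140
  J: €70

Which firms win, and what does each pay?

Bids ranked high→low: 140 (I), 127 (G), 118 (H), 109 (B), 105 (A), 89 (F), 70 (J), …
Winners (5 units): I, G, H, B, A.
Each winner pays its own bid: I €140, G €127, H €118, B €109, A €105.

I €140, G €127, H €118, B €109, A €105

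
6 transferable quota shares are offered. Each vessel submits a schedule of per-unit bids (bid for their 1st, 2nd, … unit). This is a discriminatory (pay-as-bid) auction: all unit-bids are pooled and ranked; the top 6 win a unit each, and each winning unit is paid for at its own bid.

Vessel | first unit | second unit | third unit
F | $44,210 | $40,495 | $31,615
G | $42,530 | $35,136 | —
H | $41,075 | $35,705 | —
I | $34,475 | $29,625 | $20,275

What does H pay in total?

H pays $76,780

Pooled unit-bids ranked (top 6): 44,210 (F-1), 42,530 (G-1), 41,075 (H-1), 40,495 (F-2), 35,705 (H-2), 35,136 (G-2)
Next rejected bid: $34,475 (not a price — pay-as-bid).
H's winning unit-bids: 41,075 + 35,705 = $76,780.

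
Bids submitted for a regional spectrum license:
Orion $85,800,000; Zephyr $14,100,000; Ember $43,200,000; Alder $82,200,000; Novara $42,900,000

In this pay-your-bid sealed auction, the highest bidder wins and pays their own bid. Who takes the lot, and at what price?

Orion pays $85,800,000

Rule: the highest bidder wins and pays their own bid.
Sorting bids: 85,800,000 (Orion) > 82,200,000 (Alder) > 43,200,000 (Ember) > 42,900,000 (Novara) > 14,100,000 (Zephyr)
Orion is highest → pays own bid, $85,800,000.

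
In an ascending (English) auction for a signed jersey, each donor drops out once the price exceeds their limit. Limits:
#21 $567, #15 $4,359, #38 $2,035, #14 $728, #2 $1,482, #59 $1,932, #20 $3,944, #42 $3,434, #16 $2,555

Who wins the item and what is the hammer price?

#15 wins at $3,944

Open ascending-bid auction: the price rises until one bidder remains; the winner pays the price at which the last rival dropped out.
Limits ranked: 4,359 (#15) > 3,944 (#20) > 3,434 (#42) > 2,555 (#16) > 2,035 (#38) > 1,932 (#59) > …
#20 is the last rival to drop out, at $3,944; #15 remains and wins at that price.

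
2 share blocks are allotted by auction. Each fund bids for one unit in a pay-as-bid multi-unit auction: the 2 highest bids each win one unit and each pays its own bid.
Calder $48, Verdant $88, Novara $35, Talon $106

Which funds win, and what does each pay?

Talon $106, Verdant $88

Bids ranked high→low: 106 (Talon), 88 (Verdant), 48 (Calder), 35 (Novara)
Top 2: Talon, Verdant.
Each winner pays its own bid: Talon $106, Verdant $88.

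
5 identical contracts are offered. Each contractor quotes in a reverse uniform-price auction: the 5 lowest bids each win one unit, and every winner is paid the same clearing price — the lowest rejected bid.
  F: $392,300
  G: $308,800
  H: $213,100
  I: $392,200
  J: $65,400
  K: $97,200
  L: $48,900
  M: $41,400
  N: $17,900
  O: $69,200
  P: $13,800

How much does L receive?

Bids ranked low→high: 13,800 (P), 17,900 (N), 41,400 (M), 48,900 (L), 65,400 (J), 69,200 (O), 97,200 (K), …
Lowest 5: P, N, M, L, J.
Lowest unsuccessful bid: $69,200 → clearing price.
L wins → is paid $69,200.

L is paid $69,200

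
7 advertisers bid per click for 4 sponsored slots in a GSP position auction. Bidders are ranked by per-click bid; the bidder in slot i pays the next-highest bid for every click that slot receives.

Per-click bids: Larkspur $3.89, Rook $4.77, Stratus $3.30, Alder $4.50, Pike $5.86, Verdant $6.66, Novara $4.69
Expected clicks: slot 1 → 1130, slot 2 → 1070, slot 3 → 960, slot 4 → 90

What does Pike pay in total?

Per-click bids in order: $6.66 (Verdant) > $5.86 (Pike) > $4.77 (Rook) > $4.69 (Novara) > $4.50 (Alder) > …
Pike holds slot 2 → pays next bid $4.77 × 1070 clicks = $5103.90.

Pike pays $5103.90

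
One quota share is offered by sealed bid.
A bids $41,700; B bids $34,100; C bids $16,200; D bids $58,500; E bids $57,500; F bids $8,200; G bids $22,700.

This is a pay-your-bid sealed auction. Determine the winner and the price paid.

D pays $58,500

Sorting bids: 58,500 (D) > 57,500 (E) > 41,700 (A) > 34,100 (B) > 22,700 (G) > 16,200 (C) > …
First-price: D pays what they bid, $58,500.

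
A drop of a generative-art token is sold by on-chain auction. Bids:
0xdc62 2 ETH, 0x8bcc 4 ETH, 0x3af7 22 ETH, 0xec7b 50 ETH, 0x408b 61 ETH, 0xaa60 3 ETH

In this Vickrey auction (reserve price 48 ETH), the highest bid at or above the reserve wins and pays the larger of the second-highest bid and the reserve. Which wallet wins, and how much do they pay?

Sorting bids: 61 (0x408b) > 50 (0xec7b) > 22 (0x3af7) > 4 (0x8bcc) > 3 (0xaa60) > 2 (0xdc62)
Highest eligible bid: 0x408b at 61 ETH.
max(second-highest 50 ETH, reserve 48 ETH) = 50 ETH; the reserve does not bind.

0x408b pays 50 ETH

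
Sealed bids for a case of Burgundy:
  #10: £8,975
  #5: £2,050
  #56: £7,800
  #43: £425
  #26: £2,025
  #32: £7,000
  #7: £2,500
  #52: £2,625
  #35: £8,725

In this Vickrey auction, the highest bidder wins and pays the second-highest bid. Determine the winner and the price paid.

Sorting bids: 8,975 (#10) > 8,725 (#35) > 7,800 (#56) > 7,000 (#32) > 2,625 (#52) > 2,500 (#7) > …
Second-price: #10 pays #35's bid of £8,725.

#10 pays £8,725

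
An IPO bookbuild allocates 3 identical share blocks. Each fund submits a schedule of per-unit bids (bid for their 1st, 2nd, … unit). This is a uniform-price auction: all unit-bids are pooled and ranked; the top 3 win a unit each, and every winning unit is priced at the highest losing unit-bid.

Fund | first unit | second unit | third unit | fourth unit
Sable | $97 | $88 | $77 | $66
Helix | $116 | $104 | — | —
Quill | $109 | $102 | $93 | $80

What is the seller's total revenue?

Total revenue: $306

Pooled unit-bids ranked (top 3): 116 (Helix-1), 109 (Quill-1), 104 (Helix-2)
Highest rejected unit-bid = $102.
Allocation: Helix 2, Quill 1. Every unit priced at $102.
Revenue = 3 × 102 = $306.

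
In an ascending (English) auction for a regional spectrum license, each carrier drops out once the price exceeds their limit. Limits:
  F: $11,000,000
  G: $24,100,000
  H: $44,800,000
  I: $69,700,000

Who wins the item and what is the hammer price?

I wins at $44,800,000

Limits ranked: 69,700,000 (I) > 44,800,000 (H) > 24,100,000 (G) > 11,000,000 (F)
Once the price passes $44,800,000, only I is left; the hammer falls at H's limit of $44,800,000.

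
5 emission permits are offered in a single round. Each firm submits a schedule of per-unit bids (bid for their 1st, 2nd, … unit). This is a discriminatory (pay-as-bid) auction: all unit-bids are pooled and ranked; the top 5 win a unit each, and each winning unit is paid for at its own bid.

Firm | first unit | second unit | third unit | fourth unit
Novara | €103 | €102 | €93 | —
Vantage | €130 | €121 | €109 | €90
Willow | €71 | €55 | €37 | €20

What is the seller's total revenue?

Total revenue: €565

All unit-bids, highest first — top 5: 130 (Vantage-1), 121 (Vantage-2), 109 (Vantage-3), 103 (Novara-1), 102 (Novara-2)
Next rejected bid: €93 (not a price — pay-as-bid).
Each winning unit pays its own bid.
Revenue = 130 + 121 + 109 + 103 + 102 = €565.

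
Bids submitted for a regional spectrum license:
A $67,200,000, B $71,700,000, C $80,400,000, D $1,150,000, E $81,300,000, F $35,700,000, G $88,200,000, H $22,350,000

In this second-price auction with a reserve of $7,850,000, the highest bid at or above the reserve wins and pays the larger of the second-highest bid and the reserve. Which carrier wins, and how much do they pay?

Bids ranked: 88,200,000 (G) > 81,300,000 (E) > 80,400,000 (C) > 71,700,000 (B) > 67,200,000 (A) > 35,700,000 (F) > …
G has the top bid at or above the reserve ($88,200,000).
Second-highest bid $81,300,000 exceeds the reserve $7,850,000 → payment $81,300,000.

G pays $81,300,000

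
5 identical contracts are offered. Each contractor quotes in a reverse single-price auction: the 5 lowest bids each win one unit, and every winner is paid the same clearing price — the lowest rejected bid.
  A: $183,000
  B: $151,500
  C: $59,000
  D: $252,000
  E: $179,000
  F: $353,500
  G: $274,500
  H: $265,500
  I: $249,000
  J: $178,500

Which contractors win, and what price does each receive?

Sorting: 59,000 (C), 151,500 (B), 178,500 (J), 179,000 (E), 183,000 (A), 249,000 (I), 252,000 (D), …
Lowest 5: C, B, J, E, A.
Clearing price = lowest rejected bid = $249,000.

C, B, J, E, A; each is paid $249,000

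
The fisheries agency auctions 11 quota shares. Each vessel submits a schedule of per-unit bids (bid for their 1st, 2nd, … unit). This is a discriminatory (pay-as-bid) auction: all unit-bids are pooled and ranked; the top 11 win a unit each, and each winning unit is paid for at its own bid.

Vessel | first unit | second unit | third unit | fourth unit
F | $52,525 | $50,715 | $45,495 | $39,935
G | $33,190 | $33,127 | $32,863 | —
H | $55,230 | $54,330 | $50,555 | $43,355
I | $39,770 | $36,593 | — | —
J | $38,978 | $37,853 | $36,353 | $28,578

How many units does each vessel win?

F 4, H 4, I 1, J 2

All unit-bids, highest first — top 11: 55,230 (H-1), 54,330 (H-2), 52,525 (F-1), 50,715 (F-2), 50,555 (H-3), 45,495 (F-3), 43,355 (H-4), 39,935 (F-4), 39,770 (I-1), 38,978 (J-1), 37,853 (J-2)
Next rejected bid: $36,593 (not a price — pay-as-bid).
Allocation: F 4, H 4, I 1, J 2.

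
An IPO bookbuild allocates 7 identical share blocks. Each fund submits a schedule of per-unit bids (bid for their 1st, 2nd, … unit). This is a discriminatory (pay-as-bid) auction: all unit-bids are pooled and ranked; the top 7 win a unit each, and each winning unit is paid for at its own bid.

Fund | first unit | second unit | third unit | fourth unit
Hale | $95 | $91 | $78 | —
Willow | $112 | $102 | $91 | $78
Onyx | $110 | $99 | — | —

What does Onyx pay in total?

Onyx pays $209

Pooled unit-bids ranked (top 7): 112 (Willow-1), 110 (Onyx-1), 102 (Willow-2), 99 (Onyx-2), 95 (Hale-1), 91 (Hale-2), 91 (Willow-3)
Next rejected bid: $78 (not a price — pay-as-bid).
Onyx's winning unit-bids: 110 + 99 = $209.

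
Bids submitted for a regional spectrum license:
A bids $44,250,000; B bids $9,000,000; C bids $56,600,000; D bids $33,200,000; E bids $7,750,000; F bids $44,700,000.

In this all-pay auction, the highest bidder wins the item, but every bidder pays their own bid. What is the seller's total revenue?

Total revenue: $195,500,000

Sorting bids: 56,600,000 (C) > 44,700,000 (F) > 44,250,000 (A) > 33,200,000 (D) > 9,000,000 (B) > 7,750,000 (E)
Every bidder forfeits their bid regardless of winning.
Revenue = 44,250,000 + 9,000,000 + 56,600,000 + 33,200,000 + 7,750,000 + 44,700,000 = $195,500,000.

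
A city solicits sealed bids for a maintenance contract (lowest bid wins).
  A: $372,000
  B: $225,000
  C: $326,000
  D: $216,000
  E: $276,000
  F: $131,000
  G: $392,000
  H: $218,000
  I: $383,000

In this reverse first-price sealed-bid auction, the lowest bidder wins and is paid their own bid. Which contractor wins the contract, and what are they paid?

Rule: the lowest bidder wins and is paid their own bid.
Sorting bids: 131,000 (F) < 216,000 (D) < 218,000 (H) < 225,000 (B) < 276,000 (E) < 326,000 (C) < …
First-price: F is paid what they bid, $131,000.

F is paid $131,000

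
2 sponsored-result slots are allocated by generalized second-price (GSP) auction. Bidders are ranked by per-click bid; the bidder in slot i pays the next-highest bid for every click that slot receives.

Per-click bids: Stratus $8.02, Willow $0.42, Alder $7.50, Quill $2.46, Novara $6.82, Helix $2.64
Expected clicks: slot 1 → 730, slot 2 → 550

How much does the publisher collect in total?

Total revenue: $9226.00

Per-click bids in order: $8.02 (Stratus) > $7.50 (Alder) > $6.82 (Novara) > …
Slot 1: Stratus pays $7.50 × 730 = $5475.00
Slot 2: Alder pays $6.82 × 550 = $3751.00
Total = $9226.00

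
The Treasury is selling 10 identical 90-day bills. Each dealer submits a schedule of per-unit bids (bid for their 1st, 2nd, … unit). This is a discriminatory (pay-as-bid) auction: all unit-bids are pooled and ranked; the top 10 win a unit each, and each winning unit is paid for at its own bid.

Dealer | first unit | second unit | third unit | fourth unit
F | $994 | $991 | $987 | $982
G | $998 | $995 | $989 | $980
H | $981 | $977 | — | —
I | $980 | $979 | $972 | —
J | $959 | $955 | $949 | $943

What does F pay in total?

All unit-bids, highest first — top 10: 998 (G-1), 995 (G-2), 994 (F-1), 991 (F-2), 989 (G-3), 987 (F-3), 982 (F-4), 981 (H-1), 980 (G-4), 980 (I-1)
Next rejected bid: $979 (not a price — pay-as-bid).
F's winning unit-bids: 994 + 991 + 987 + 982 = $3,954.

F pays $3,954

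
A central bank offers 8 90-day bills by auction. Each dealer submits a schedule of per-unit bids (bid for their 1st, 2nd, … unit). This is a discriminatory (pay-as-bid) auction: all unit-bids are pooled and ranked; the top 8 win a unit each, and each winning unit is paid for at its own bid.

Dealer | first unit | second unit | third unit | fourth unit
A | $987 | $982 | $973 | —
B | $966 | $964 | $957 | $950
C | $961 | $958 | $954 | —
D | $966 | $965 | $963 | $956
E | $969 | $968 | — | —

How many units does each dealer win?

A 3, B 1, D 2, E 2

Merging the schedules and taking the best 8: 987 (A-1), 982 (A-2), 973 (A-3), 969 (E-1), 968 (E-2), 966 (B-1), 966 (D-1), 965 (D-2)
Next rejected bid: $964 (not a price — pay-as-bid).
Allocation: A 3, B 1, D 2, E 2.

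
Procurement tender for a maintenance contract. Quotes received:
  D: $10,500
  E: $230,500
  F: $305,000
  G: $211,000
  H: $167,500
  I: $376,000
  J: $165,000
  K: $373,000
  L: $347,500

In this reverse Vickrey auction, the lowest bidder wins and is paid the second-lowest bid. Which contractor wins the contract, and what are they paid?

Reverse Vickrey auction: the lowest bidder wins and is paid the second-lowest bid.
Bids in order: 10,500 (D) < 165,000 (J) < 167,500 (H) < 211,000 (G) < 230,500 (E) < 305,000 (F) < …
Second-price: D is paid J's bid of $165,000.

D is paid $165,000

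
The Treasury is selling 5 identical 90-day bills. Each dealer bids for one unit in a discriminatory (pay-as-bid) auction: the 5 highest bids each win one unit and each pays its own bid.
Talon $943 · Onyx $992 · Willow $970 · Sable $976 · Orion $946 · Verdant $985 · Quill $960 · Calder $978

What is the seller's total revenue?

Bids ranked high→low: 992 (Onyx), 985 (Verdant), 978 (Calder), 976 (Sable), 970 (Willow), 960 (Quill), 946 (Orion), …
The 5 highest are Onyx, Verdant, Calder, Sable, Willow.
Total revenue = 992 + 985 + 978 + 976 + 970 = $4,901.

Total revenue: $4,901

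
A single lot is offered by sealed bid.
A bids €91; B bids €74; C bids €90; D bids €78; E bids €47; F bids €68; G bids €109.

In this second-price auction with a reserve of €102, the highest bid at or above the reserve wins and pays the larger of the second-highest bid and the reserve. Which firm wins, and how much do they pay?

G pays €102

Second-price auction with a reserve of €102: the highest bid at or above the reserve wins and pays the larger of the second-highest bid and the reserve.
Bids in order: 109 (G) > 91 (A) > 90 (C) > 78 (D) > 74 (B) > 68 (F) > …
G has the top bid at or above the reserve (€109).
max(second-highest €91, reserve €102) = €102.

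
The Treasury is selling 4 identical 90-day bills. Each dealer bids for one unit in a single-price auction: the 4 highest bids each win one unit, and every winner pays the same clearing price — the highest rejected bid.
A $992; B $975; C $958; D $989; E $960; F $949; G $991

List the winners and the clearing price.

Ordering the bids: 992 (A), 991 (G), 989 (D), 975 (B), 960 (E), 958 (C), …
The 4 highest are A, G, D, B.
First losing bid is E's $960, which sets the uniform price.

A, G, D, B; each pays $960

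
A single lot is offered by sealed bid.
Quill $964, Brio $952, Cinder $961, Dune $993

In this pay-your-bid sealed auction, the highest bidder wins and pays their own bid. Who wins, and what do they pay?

Dune pays $993

Bids ranked: 993 (Dune) > 964 (Quill) > 961 (Cinder) > 952 (Brio)
Dune is highest → pays own bid, $993.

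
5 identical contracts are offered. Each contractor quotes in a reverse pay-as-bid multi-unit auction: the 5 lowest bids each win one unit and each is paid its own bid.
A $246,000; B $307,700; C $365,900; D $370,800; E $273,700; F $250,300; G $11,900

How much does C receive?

Ordering the bids: 11,900 (G), 246,000 (A), 250,300 (F), 273,700 (E), 307,700 (B), 365,900 (C), 370,800 (D)
Winners (5 units): G, A, F, E, B.
C does not win → $0.

C is paid $0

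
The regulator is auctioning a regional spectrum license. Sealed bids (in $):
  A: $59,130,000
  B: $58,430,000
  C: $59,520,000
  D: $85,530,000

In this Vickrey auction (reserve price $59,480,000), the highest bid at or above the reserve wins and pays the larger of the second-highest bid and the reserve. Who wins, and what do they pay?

D pays $59,520,000

Rule: the highest bid at or above the reserve wins and pays the larger of the second-highest bid and the reserve.
Sorting bids: 85,530,000 (D) > 59,520,000 (C) > 59,130,000 (A) > 58,430,000 (B)
D has the top bid at or above the reserve ($85,530,000).
max(second-highest $59,520,000, reserve $59,480,000) = $59,520,000; the reserve does not bind.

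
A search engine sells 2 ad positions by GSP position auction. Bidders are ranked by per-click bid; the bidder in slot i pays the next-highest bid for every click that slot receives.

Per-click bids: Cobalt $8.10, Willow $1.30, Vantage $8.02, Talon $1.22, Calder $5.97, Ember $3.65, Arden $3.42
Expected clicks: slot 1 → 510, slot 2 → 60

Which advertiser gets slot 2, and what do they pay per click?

Vantage; $5.97 per click

Sorting advertisers: $8.10 (Cobalt) > $8.02 (Vantage) > $5.97 (Calder) > …
Slot 2 goes to the second-ranked bidder, Vantage, who pays the next bid down: $5.97/click.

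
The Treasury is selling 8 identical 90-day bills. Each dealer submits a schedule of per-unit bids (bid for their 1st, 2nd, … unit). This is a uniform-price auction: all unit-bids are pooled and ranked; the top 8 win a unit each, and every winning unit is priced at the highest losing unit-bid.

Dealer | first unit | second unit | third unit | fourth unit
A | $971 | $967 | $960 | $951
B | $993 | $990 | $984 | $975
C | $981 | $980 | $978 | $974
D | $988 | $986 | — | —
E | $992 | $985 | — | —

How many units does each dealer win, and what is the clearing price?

All unit-bids, highest first — top 8: 993 (B-1), 992 (E-1), 990 (B-2), 988 (D-1), 986 (D-2), 985 (E-2), 984 (B-3), 981 (C-1)
The (k+1)-th unit-bid is $980.
Allocation: B 3, C 1, D 2, E 2.

B 3, C 1, D 2, E 2; clearing price $980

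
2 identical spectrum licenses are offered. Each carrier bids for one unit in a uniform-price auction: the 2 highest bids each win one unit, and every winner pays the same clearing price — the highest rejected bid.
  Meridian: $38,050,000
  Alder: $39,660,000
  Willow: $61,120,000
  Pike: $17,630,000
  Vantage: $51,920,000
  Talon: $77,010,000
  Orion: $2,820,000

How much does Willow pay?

Sorting: 77,010,000 (Talon), 61,120,000 (Willow), 51,920,000 (Vantage), 39,660,000 (Alder), …
Winners (2 units): Talon, Willow.
First losing bid is Vantage's $51,920,000, which sets the uniform price.
Willow wins → pays $51,920,000.

Willow pays $51,920,000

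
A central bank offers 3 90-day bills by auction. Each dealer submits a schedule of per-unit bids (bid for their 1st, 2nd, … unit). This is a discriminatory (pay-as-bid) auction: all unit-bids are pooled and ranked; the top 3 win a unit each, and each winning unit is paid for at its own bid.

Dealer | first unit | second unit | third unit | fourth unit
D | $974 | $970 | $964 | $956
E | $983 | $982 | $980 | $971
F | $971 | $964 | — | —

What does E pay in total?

All unit-bids, highest first — top 3: 983 (E-1), 982 (E-2), 980 (E-3)
Next rejected bid: $974 (not a price — pay-as-bid).
E's winning unit-bids: 983 + 982 + 980 = $2,945.

E pays $2,945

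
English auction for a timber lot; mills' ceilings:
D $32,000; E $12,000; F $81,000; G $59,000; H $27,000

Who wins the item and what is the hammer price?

Limits in order: 81,000 (F) > 59,000 (G) > 32,000 (D) > 27,000 (H) > 12,000 (E)
Bidding ends when G exits at $59,000; F takes it.

F wins at $59,000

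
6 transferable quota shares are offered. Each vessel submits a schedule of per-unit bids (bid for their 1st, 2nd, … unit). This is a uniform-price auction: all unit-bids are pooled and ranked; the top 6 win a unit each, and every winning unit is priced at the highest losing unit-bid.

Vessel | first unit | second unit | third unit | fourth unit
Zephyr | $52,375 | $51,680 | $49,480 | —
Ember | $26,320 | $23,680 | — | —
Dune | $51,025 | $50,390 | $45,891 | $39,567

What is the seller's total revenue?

Total revenue: $237,402

Pooled unit-bids ranked (top 6): 52,375 (Zephyr-1), 51,680 (Zephyr-2), 51,025 (Dune-1), 50,390 (Dune-2), 49,480 (Zephyr-3), 45,891 (Dune-3)
First bid not allocated: $39,567.
Allocation: Dune 3, Zephyr 3. Every unit priced at $39,567.
Revenue = 6 × 39,567 = $237,402.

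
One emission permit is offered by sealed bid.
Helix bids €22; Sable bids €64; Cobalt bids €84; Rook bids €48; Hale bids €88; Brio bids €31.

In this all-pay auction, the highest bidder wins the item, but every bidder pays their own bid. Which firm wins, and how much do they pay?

Hale pays €88

Sorting bids: 88 (Hale) > 84 (Cobalt) > 64 (Sable) > 48 (Rook) > 31 (Brio) > 22 (Helix)
Hale wins with the top bid; all bids are sunk regardless.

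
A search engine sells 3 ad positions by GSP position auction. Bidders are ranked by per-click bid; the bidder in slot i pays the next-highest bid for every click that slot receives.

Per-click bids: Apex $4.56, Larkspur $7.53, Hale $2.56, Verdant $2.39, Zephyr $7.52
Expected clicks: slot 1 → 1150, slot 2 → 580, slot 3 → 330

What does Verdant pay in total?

Ranked by bid: $7.53 (Larkspur) > $7.52 (Zephyr) > $4.56 (Apex) > $2.56 (Hale) > …
Verdant ranks below slot 3 → no slot, pays nothing.

Verdant pays $0.00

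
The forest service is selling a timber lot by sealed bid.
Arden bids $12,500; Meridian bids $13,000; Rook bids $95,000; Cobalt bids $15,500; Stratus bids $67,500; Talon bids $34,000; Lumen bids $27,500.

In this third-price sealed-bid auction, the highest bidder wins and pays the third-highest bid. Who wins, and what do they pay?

Sorting bids: 95,000 (Rook) > 67,500 (Stratus) > 34,000 (Talon) > 27,500 (Lumen) > 15,500 (Cobalt) > 13,000 (Meridian) > …
Rook wins; payment is bid #3 in the ranking = $34,000.

Rook pays $34,000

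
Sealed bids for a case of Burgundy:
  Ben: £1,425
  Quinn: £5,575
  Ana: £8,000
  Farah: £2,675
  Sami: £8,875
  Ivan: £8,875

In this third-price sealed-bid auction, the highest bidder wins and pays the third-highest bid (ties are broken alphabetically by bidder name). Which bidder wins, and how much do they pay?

Sorting bids: 8,875 (Ivan) > 8,875 (Sami) > 8,000 (Ana) > 5,575 (Quinn) > 2,675 (Farah) > 1,425 (Ben)
Ivan and Sami tie at £8,875; tie-break gives it to Ivan.
Ivan is highest; pays the third-highest bid, £8,000.

Ivan pays £8,000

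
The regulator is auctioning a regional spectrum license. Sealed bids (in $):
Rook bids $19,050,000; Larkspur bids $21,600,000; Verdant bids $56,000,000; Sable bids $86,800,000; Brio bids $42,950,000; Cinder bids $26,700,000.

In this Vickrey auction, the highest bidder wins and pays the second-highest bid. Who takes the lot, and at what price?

Rule: the highest bidder wins and pays the second-highest bid.
Sorting bids: 86,800,000 (Sable) > 56,000,000 (Verdant) > 42,950,000 (Brio) > 26,700,000 (Cinder) > 21,600,000 (Larkspur) > 19,050,000 (Rook)
Sable is highest; pays the second-highest bid, $56,000,000.

Sable pays $56,000,000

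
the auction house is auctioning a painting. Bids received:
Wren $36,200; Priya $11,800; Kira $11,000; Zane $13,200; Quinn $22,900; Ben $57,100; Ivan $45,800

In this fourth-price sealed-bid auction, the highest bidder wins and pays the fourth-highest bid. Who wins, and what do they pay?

Fourth-price sealed-bid auction: the highest bidder wins and pays the fourth-highest bid.
Bids in order: 57,100 (Ben) > 45,800 (Ivan) > 36,200 (Wren) > 22,900 (Quinn) > 13,200 (Zane) > 11,800 (Priya) > …
Ben wins; payment is bid #4 in the ranking = $22,900.

Ben pays $22,900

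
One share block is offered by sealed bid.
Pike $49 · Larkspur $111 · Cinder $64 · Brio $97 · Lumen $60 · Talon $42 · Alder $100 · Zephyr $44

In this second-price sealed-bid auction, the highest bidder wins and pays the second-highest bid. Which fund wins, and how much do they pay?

Larkspur pays $100

Rule: the highest bidder wins and pays the second-highest bid.
Bids ranked: 111 (Larkspur) > 100 (Alder) > 97 (Brio) > 64 (Cinder) > 60 (Lumen) > 49 (Pike) > …
Second-price: Larkspur pays Alder's bid of $100.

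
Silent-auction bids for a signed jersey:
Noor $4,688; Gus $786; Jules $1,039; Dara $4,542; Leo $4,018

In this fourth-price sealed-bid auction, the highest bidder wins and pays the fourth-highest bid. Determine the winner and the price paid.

Noor pays $1,039

Fourth-price sealed-bid auction: the highest bidder wins and pays the fourth-highest bid.
Bids in order: 4,688 (Noor) > 4,542 (Dara) > 4,018 (Leo) > 1,039 (Jules) > 786 (Gus)
Noor wins; payment is bid #4 in the ranking = $1,039.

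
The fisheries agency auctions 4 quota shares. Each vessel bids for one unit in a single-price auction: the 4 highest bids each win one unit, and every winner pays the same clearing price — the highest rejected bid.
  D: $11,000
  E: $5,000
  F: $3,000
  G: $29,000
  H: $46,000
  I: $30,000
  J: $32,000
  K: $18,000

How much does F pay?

F pays $0

Bids ranked high→low: 46,000 (H), 32,000 (J), 30,000 (I), 29,000 (G), 18,000 (K), 11,000 (D), …
The 4 highest are H, J, I, G.
Highest unsuccessful bid: $18,000 → clearing price.
F does not win → pays $0.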